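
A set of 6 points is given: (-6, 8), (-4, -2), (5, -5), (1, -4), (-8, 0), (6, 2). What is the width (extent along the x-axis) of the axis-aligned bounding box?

14

max x = 6, min x = -8, so width = 14.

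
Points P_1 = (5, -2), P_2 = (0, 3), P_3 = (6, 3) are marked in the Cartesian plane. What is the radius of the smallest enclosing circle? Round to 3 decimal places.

3.606

Side lengths²: P_1P_2² = 50, P_1P_3² = 26, P_2P_3² = 36.
Since P_1P_2² = 50 < 36 + 26 = 62, the triangle is acute, so the smallest enclosing circle is the circumcircle.
Circumcentre = (3, 1), r² = 13.
r = √13 ≈ 3.606.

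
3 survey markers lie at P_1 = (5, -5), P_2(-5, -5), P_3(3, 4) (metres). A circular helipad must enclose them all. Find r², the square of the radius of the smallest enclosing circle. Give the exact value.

12325/324

Side lengths²: P_1P_2² = 100, P_1P_3² = 85, P_2P_3² = 145.
Since P_2P_3² = 145 < 100 + 85 = 185, the triangle is acute, so the smallest enclosing circle is the circumcircle.
Circumcentre = (0, -25/18), r² = 12325/324.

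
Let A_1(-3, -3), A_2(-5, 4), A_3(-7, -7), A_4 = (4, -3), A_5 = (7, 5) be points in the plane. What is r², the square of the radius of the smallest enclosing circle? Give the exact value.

A smallest enclosing disk is always determined by at most three of the input points on its boundary.
The farthest pair is A_3–A_5 with squared distance 340. The circle on this segment as diameter has centre (0, -1) and r² = 340/4 = 85.
Check A_1: distance² to centre = 13 ≤ 85, so it lies inside.
All remaining points lie in this disk, and no smaller disk contains both endpoints, so this is the minimum enclosing circle.

85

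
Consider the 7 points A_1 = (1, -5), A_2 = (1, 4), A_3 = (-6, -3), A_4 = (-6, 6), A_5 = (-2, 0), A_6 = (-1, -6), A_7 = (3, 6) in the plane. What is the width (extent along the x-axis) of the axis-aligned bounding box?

9

max x = 3, min x = -6, so width = 9.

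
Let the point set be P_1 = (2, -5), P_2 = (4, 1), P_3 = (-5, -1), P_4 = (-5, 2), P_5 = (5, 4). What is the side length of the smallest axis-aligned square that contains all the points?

10

The bounding box has width 10 and height 9.
An axis-aligned square enclosing the set must have side ≥ max(width, height).
So the minimum side is max(10, 9) = 10.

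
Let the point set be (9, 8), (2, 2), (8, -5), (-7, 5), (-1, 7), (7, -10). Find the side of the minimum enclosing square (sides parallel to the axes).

18

The bounding box has width 16 and height 18.
An axis-aligned square enclosing the set must have side ≥ max(width, height).
So the minimum side is max(16, 18) = 18.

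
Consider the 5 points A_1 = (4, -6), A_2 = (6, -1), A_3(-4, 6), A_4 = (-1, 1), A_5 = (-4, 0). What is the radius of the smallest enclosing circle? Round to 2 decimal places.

7.21

A smallest enclosing disk is always determined by at most three of the input points on its boundary.
The farthest pair is A_1–A_3 with squared distance 208. The circle on this segment as diameter has centre (0, 0) and r² = 208/4 = 52.
Check A_2: distance² to centre = 37 ≤ 52, so it lies inside.
All remaining points lie in this disk, and no smaller disk contains both endpoints, so this is the minimum enclosing circle.
r = √52 ≈ 7.21.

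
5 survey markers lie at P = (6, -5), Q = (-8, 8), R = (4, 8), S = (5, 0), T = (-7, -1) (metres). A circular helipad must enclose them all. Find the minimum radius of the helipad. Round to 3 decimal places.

9.552

The farthest pair is P–Q with squared distance 365. The circle on this segment as diameter has centre (-1, 1.5) and r² = 365/4 = 91.25.
Check R: distance² to centre = 67.25 ≤ 91.25, so it lies inside.
All remaining points lie in this disk, and no smaller disk contains both endpoints, so this is the minimum enclosing circle.
r = √(91.25) ≈ 9.552.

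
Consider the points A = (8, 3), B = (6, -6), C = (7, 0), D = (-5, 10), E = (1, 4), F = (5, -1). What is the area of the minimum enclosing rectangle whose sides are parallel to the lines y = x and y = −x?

In coordinates u = x + y, v = x − y the rectangle is axis-aligned; the map (x,y)→(u,v) scales areas by 2.
u-values: 11, 0, 7, 5, 5, 4; range = 11 − 0 = 11.
v-values: 5, 12, 7, -15, -3, 6; range = 12 − (-15) = 27.
Area = (11 × 27) / 2 = 148.5.

148.5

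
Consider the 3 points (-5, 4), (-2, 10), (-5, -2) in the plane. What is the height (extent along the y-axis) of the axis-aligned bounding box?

max y = 10, min y = -2, so height = 12.

12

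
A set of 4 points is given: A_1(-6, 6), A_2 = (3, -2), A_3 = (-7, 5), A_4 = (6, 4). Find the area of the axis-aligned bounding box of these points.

104

x ranges over [-7, 6], width 13.
y ranges over [-2, 6], height 8.
Area = 13 × 8 = 104.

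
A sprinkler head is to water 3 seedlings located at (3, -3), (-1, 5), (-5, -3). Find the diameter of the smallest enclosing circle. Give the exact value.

Call the three points A, B, C in the order given.
Side lengths²: AB² = 80, AC² = 64, BC² = 80.
Since BC² = 80 < 80 + 64 = 144, the triangle is acute, so the smallest enclosing circle is the circumcircle.
Circumcentre = (-1, 0), r² = 25.
Diameter = 2r = 2√25 = 10.

10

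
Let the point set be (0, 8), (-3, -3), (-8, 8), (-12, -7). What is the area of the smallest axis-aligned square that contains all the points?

The bounding box has width 12 and height 15.
An axis-aligned square enclosing the set must have side ≥ max(width, height).
So the minimum side is max(12, 15) = 15.
Area = 15² = 225.

225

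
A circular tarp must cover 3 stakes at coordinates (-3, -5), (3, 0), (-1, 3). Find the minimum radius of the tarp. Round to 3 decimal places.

Call the three points A, B, C in the order given.
Side lengths²: AB² = 61, AC² = 68, BC² = 25.
Since AC² = 68 < 61 + 25 = 86, the triangle is acute, so the smallest enclosing circle is the circumcircle.
Circumcentre = (-20/19, -47/38), r² = 25925/1444.
r = √(25925/1444) ≈ 4.237.

4.237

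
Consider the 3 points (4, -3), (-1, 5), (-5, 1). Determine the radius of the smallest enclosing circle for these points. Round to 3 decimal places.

Call the three points A, B, C in the order given.
Side lengths²: AB² = 89, AC² = 97, BC² = 32.
Since AC² = 97 < 89 + 32 = 121, the triangle is acute, so the smallest enclosing circle is the circumcircle.
Circumcentre = (-1/26, 1/26), r² = 8633/338.
r = √(8633/338) ≈ 5.054.

5.054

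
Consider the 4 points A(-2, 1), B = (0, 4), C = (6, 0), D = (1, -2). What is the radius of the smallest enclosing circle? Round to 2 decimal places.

By Welzl's lemma the MEC is supported by two points (diametrically opposite) or three points (on a circumcircle).
The farthest pair is A–C with squared distance 65. The circle on this segment as diameter has centre (2, 0.5) and r² = 65/4 = 16.25.
Check B: distance² to centre = 16.25 ≤ 16.25, so it lies inside.
All remaining points lie in this disk, and no smaller disk contains both endpoints, so this is the minimum enclosing circle.
r = √(16.25) ≈ 4.03.

4.03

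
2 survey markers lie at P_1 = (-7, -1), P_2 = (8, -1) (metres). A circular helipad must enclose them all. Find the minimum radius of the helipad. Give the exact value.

7.5

The smallest circle enclosing two points has them as diameter endpoints.
Centre = midpoint = (0.5, -1); r² = |P_1P_2|²/4 = 225/4 = 56.25.
r = √(56.25) = 7.5.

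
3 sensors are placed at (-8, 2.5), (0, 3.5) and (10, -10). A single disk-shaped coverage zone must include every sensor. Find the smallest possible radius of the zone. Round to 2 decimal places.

Call the three points A, B, C in the order given.
Side lengths²: AB² = 65, AC² = 480.25, BC² = 282.25.
Since AC² = 480.25 ≥ 282.25 + 65 = 347.25, the angle opposite AC is not acute, so the smallest enclosing circle has AC as diameter.
Centre = midpoint of AC = (1, -3.75), r² = 480.25/4 = 120.0625.
r = √(120.0625) ≈ 10.96.

10.96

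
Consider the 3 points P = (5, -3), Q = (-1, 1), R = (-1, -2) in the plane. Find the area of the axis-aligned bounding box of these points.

24

x ranges over [-1, 5], width 6.
y ranges over [-3, 1], height 4.
Area = 6 × 4 = 24.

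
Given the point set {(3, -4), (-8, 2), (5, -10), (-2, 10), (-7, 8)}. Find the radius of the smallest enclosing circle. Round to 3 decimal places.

A smallest enclosing disk is always determined by at most three of the input points on its boundary.
The minimum enclosing circle is determined by three boundary points: (5, -10), (-2, 10), (-7, 8).
Their circumcentre is (-23/38, -14/19) with r² = 169273/1444.
The farthest remaining point (-8, 2) is at distance² 89777/1444 ≤ 169273/1444.
r = √(169273/1444) ≈ 10.827.

10.827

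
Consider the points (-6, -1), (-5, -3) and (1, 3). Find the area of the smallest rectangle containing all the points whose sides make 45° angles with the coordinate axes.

18

In coordinates u = x + y, v = x − y the rectangle is axis-aligned; the map (x,y)→(u,v) scales areas by 2.
u-values: -7, -8, 4; range = 4 − (-8) = 12.
v-values: -5, -2, -2; range = -2 − (-5) = 3.
Area = (12 × 3) / 2 = 18.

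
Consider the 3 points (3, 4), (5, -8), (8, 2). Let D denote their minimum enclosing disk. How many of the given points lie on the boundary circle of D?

Call the three points A, B, C in the order given.
Side lengths²: AB² = 148, AC² = 29, BC² = 109.
Since AB² = 148 ≥ 109 + 29 = 138, the angle opposite AB is not acute, so the smallest enclosing circle has AB as diameter.
Centre = midpoint of AB = (4, -2), r² = 148/4 = 37.
The points at distance exactly r from the centre are (3, 4), (5, -8) — 2 points.

2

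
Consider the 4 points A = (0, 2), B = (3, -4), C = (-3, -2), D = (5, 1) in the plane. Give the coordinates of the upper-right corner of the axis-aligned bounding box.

x-range [-3, 5], y-range [-4, 2].
The upper-right corner is (5, 2).

(5, 2)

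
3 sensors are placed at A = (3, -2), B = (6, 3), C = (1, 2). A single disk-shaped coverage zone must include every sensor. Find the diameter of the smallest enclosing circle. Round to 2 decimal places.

6.04

Side lengths²: AB² = 34, AC² = 20, BC² = 26.
Since AB² = 34 < 26 + 20 = 46, the triangle is acute, so the smallest enclosing circle is the circumcircle.
Circumcentre = (42/11, 10/11), r² = 1105/121.
Diameter = 2r = 2√(1105/121) ≈ 6.04.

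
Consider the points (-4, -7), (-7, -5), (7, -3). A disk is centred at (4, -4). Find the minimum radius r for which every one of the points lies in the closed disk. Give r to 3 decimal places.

The required radius is the distance from (4, -4) to the farthest point.
Squared distances: 73, 122, 10.
Maximum is 122, attained at (-7, -5).
r = √122 ≈ 11.045.

11.045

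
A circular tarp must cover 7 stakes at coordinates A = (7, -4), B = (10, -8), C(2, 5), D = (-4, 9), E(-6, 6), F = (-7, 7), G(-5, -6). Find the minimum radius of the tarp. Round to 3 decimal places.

The minimum enclosing circle of a finite set is fixed by two of the points (as a diameter) or three (as a circumcircle).
The farthest pair is B–F with squared distance 514. The circle on this segment as diameter has centre (1.5, -0.5) and r² = 514/4 = 128.5.
Check A: distance² to centre = 42.5 ≤ 128.5, so it lies inside.
All remaining points lie in this disk, and no smaller disk contains both endpoints, so this is the minimum enclosing circle.
r = √(128.5) ≈ 11.336.

11.336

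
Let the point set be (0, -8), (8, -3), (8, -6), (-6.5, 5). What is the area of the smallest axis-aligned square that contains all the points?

The bounding box has width 14.5 and height 13.
An axis-aligned square enclosing the set must have side ≥ max(width, height).
So the minimum side is max(14.5, 13) = 14.5.
Area = 14.5² = 210.25.

210.25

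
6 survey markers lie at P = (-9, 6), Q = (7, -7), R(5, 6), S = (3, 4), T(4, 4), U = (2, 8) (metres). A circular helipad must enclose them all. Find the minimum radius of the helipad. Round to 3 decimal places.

10.308

A smallest enclosing disk is always determined by at most three of the input points on its boundary.
The farthest pair is P–Q with squared distance 425. The circle on this segment as diameter has centre (-1, -0.5) and r² = 425/4 = 106.25.
Check R: distance² to centre = 78.25 ≤ 106.25, so it lies inside.
All remaining points lie in this disk, and no smaller disk contains both endpoints, so this is the minimum enclosing circle.
r = √(106.25) ≈ 10.308.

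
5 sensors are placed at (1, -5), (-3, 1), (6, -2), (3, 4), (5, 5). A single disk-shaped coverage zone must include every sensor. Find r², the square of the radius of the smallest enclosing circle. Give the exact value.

By Welzl's lemma the MEC is supported by two points (diametrically opposite) or three points (on a circumcircle).
The minimum enclosing circle is determined by three boundary points: (1, -5), (-3, 1), (5, 5).
Their circumcentre is (2.375, 0.25) with r² = 29.453125.
The farthest remaining point (6, -2) is at distance² 18.203125 ≤ 29.453125.

29.453125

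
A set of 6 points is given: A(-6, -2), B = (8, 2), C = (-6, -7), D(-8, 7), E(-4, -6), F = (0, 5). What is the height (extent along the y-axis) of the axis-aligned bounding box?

max y = 7, min y = -7, so height = 14.

14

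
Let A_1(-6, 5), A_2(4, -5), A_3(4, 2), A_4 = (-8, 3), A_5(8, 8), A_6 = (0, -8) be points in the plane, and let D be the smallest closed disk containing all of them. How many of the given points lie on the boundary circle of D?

3

The minimum enclosing circle is determined by three boundary points: A_4, A_5, A_6.
Their circumcentre is (35/27, 73/54) with r² = 259925/2916.
The farthest remaining point A_1 is at distance² 194045/2916 ≤ 259925/2916.
The points at distance exactly r from the centre are A_4, A_5, A_6 — 3 points.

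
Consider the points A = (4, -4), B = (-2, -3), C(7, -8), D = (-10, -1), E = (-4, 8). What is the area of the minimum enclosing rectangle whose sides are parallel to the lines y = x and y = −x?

In coordinates u = x + y, v = x − y the rectangle is axis-aligned; the map (x,y)→(u,v) scales areas by 2.
u-values: 0, -5, -1, -11, 4; range = 4 − (-11) = 15.
v-values: 8, 1, 15, -9, -12; range = 15 − (-12) = 27.
Area = (15 × 27) / 2 = 202.5.

202.5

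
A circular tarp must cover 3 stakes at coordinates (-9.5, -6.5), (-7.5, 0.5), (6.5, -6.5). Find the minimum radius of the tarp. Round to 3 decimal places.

Call the three points A, B, C in the order given.
Side lengths²: AB² = 53, AC² = 256, BC² = 245.
Since AC² = 256 < 245 + 53 = 298, the triangle is acute, so the smallest enclosing circle is the circumcircle.
Circumcentre = (-1.5, -5), r² = 66.25.
r = √(66.25) ≈ 8.139.

8.139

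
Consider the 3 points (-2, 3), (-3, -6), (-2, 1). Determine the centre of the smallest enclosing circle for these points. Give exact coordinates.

(-2.5, -1.5)

Call the three points A, B, C in the order given.
Side lengths²: AB² = 82, AC² = 4, BC² = 50.
Since AB² = 82 ≥ 50 + 4 = 54, the angle opposite AB is not acute, so the smallest enclosing circle has AB as diameter.
Centre = midpoint of AB = (-2.5, -1.5), r² = 82/4 = 20.5.
Centre = (-2.5, -1.5).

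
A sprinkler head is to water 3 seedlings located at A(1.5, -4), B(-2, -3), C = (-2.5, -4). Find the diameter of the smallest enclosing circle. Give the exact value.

4

Side lengths²: AB² = 13.25, AC² = 16, BC² = 1.25.
Since AC² = 16 ≥ 13.25 + 1.25 = 14.5, the angle opposite AC is not acute, so the smallest enclosing circle has AC as diameter.
Centre = midpoint of AC = (-0.5, -4), r² = 16/4 = 4.
Diameter = 2r = 2√4 = 4.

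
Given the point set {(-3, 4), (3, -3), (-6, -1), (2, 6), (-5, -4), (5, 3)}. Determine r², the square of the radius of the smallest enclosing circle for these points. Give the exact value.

22201/578

By Welzl's lemma the MEC is supported by two points (diametrically opposite) or three points (on a circumcircle).
The minimum enclosing circle is determined by three boundary points: (2, 6), (-5, -4), (5, 3).
Their circumcentre is (-21/34, 13/34) with r² = 22201/578.
The farthest remaining point (-6, -1) is at distance² 17849/578 ≤ 22201/578.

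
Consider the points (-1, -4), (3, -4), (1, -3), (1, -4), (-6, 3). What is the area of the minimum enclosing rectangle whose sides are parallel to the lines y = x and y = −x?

32

In coordinates u = x + y, v = x − y the rectangle is axis-aligned; the map (x,y)→(u,v) scales areas by 2.
u-values: -5, -1, -2, -3, -3; range = -1 − (-5) = 4.
v-values: 3, 7, 4, 5, -9; range = 7 − (-9) = 16.
Area = (4 × 16) / 2 = 32.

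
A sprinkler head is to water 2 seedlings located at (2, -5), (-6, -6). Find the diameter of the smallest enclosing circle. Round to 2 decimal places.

The smallest circle enclosing two points has them as diameter endpoints.
Centre = midpoint = (-2, -5.5); r² = |(2, -5)−(-6, -6)|²/4 = 65/4 = 16.25.
Diameter = 2r = 2√(16.25) ≈ 8.06.

8.06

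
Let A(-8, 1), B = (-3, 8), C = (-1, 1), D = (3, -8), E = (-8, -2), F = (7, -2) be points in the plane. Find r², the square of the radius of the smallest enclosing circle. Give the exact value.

The farthest pair is B–D with squared distance 292. The circle on this segment as diameter has centre (0, 0) and r² = 292/4 = 73.
Check A: distance² to centre = 65 ≤ 73, so it lies inside.
All remaining points lie in this disk, and no smaller disk contains both endpoints, so this is the minimum enclosing circle.

73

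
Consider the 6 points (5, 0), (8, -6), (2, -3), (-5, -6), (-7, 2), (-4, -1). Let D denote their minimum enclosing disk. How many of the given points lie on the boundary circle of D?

2

The minimum enclosing circle of a finite set is fixed by two of the points (as a diameter) or three (as a circumcircle).
The farthest pair is (8, -6)–(-7, 2) with squared distance 289. The circle on this segment as diameter has centre (0.5, -2) and r² = 289/4 = 72.25.
Check (5, 0): distance² to centre = 24.25 ≤ 72.25, so it lies inside.
All remaining points lie in this disk, and no smaller disk contains both endpoints, so this is the minimum enclosing circle.
The points at distance exactly r from the centre are (8, -6), (-7, 2) — 2 points.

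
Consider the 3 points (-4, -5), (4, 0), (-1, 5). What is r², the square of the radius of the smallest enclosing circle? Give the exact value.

9701/338

Call the three points A, B, C in the order given.
Side lengths²: AB² = 89, AC² = 109, BC² = 50.
Since AC² = 109 < 89 + 50 = 139, the triangle is acute, so the smallest enclosing circle is the circumcircle.
Circumcentre = (-35/26, -9/26), r² = 9701/338.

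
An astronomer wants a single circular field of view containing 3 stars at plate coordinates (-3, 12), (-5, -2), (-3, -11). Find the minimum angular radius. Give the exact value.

11.5

Call the three points A, B, C in the order given.
Side lengths²: AB² = 200, AC² = 529, BC² = 85.
Since AC² = 529 ≥ 200 + 85 = 285, the angle opposite AC is not acute, so the smallest enclosing circle has AC as diameter.
Centre = midpoint of AC = (-3, 0.5), r² = 529/4 = 132.25.
r = √(132.25) = 11.5.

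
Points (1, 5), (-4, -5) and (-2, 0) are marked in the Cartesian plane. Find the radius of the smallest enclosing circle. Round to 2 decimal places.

5.59

Call the three points A, B, C in the order given.
Side lengths²: AB² = 125, AC² = 34, BC² = 29.
Since AB² = 125 ≥ 34 + 29 = 63, the angle opposite AB is not acute, so the smallest enclosing circle has AB as diameter.
Centre = midpoint of AB = (-1.5, 0), r² = 125/4 = 31.25.
r = √(31.25) ≈ 5.59.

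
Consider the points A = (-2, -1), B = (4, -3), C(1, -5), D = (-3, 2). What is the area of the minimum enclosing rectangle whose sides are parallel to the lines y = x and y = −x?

In coordinates u = x + y, v = x − y the rectangle is axis-aligned; the map (x,y)→(u,v) scales areas by 2.
u-values: -3, 1, -4, -1; range = 1 − (-4) = 5.
v-values: -1, 7, 6, -5; range = 7 − (-5) = 12.
Area = (5 × 12) / 2 = 30.

30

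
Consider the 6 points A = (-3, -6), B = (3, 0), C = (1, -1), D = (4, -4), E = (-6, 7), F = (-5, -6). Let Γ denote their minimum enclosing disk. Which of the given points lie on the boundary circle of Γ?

D, E, F

The minimum enclosing circle is determined by three boundary points: D, E, F.
Their circumcentre is (-25/14, 11/14) with r² = 5525/98.
The farthest remaining point A is at distance² 4657/98 ≤ 5525/98.
The points at distance exactly r from the centre are D, E, F — 3 points.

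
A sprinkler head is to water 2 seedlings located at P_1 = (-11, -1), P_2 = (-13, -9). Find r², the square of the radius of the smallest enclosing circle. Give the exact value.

17

The smallest circle enclosing two points has them as diameter endpoints.
Centre = midpoint = (-12, -5); r² = |P_1P_2|²/4 = 68/4 = 17.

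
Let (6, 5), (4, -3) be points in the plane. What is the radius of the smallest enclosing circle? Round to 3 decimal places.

4.123

The smallest circle enclosing two points has them as diameter endpoints.
Centre = midpoint = (5, 1); r² = |(6, 5)−(4, -3)|²/4 = 68/4 = 17.
r = √17 ≈ 4.123.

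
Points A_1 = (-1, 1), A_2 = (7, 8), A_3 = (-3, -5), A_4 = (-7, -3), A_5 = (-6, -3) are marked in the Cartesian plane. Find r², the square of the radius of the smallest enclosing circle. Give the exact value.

By Welzl's lemma the MEC is supported by two points (diametrically opposite) or three points (on a circumcircle).
The farthest pair is A_2–A_4 with squared distance 317. The circle on this segment as diameter has centre (0, 2.5) and r² = 317/4 = 79.25.
Check A_1: distance² to centre = 3.25 ≤ 79.25, so it lies inside.
All remaining points lie in this disk, and no smaller disk contains both endpoints, so this is the minimum enclosing circle.

79.25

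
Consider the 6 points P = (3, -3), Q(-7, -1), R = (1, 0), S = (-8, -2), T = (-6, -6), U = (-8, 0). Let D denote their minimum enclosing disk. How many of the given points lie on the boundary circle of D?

By Welzl's lemma the MEC is supported by two points (diametrically opposite) or three points (on a circumcircle).
The farthest pair is P–U with squared distance 130. The circle on this segment as diameter has centre (-2.5, -1.5) and r² = 130/4 = 32.5.
Check Q: distance² to centre = 20.5 ≤ 32.5, so it lies inside.
All remaining points lie in this disk, and no smaller disk contains both endpoints, so this is the minimum enclosing circle.
The points at distance exactly r from the centre are P, T, U — 3 points.

3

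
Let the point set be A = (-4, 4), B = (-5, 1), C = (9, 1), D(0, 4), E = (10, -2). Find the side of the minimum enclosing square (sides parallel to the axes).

15

The bounding box has width 15 and height 6.
An axis-aligned square enclosing the set must have side ≥ max(width, height).
So the minimum side is max(15, 6) = 15.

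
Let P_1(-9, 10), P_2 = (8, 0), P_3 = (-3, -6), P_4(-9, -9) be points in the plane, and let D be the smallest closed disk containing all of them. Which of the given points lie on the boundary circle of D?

P_1, P_2, P_4

The minimum enclosing circle of a finite set is fixed by two of the points (as a diameter) or three (as a circumcircle).
The minimum enclosing circle is determined by three boundary points: P_1, P_2, P_4.
Their circumcentre is (-107/34, 0.5) with r² = 71965/578.
The farthest remaining point P_3 is at distance² 24433/578 ≤ 71965/578.
The points at distance exactly r from the centre are P_1, P_2, P_4 — 3 points.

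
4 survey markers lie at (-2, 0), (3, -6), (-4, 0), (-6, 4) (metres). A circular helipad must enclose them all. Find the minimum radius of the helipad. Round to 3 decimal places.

A smallest enclosing disk is always determined by at most three of the input points on its boundary.
The farthest pair is (3, -6)–(-6, 4) with squared distance 181. The circle on this segment as diameter has centre (-1.5, -1) and r² = 181/4 = 45.25.
Check (-2, 0): distance² to centre = 1.25 ≤ 45.25, so it lies inside.
All remaining points lie in this disk, and no smaller disk contains both endpoints, so this is the minimum enclosing circle.
r = √(45.25) ≈ 6.727.

6.727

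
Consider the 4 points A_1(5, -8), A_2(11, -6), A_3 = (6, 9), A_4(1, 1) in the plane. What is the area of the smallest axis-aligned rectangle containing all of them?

x ranges over [1, 11], width 10.
y ranges over [-8, 9], height 17.
Area = 10 × 17 = 170.

170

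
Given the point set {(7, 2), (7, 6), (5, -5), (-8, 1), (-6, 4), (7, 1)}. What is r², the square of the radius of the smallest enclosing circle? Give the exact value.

128125/1922

A smallest enclosing disk is always determined by at most three of the input points on its boundary.
The minimum enclosing circle is determined by three boundary points: (7, 6), (5, -5), (-8, 1).
Their circumcentre is (9/62, 97/62) with r² = 128125/1922.
The farthest remaining point (7, 1) is at distance² 90925/1922 ≤ 128125/1922.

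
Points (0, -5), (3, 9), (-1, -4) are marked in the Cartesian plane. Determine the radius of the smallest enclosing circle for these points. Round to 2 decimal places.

7.16

Call the three points A, B, C in the order given.
Side lengths²: AB² = 205, AC² = 2, BC² = 185.
Since AB² = 205 ≥ 185 + 2 = 187, the angle opposite AB is not acute, so the smallest enclosing circle has AB as diameter.
Centre = midpoint of AB = (1.5, 2), r² = 205/4 = 51.25.
r = √(51.25) ≈ 7.16.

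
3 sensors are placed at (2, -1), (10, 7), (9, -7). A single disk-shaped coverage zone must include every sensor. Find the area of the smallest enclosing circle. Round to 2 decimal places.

155.64

Call the three points A, B, C in the order given.
Side lengths²: AB² = 128, AC² = 85, BC² = 197.
Since BC² = 197 < 128 + 85 = 213, the triangle is acute, so the smallest enclosing circle is the circumcircle.
Circumcentre = (233/26, 1/26), r² = 16745/338.
Area = π·r² = π·16745/338 ≈ 155.64.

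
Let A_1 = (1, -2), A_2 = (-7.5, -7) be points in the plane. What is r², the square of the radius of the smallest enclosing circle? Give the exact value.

The smallest circle enclosing two points has them as diameter endpoints.
Centre = midpoint = (-3.25, -4.5); r² = |A_1A_2|²/4 = 97.25/4 = 24.3125.

24.3125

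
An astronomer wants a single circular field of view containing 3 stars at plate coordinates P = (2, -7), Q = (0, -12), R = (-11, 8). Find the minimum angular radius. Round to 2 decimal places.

Side lengths²: PQ² = 29, PR² = 394, QR² = 521.
Since QR² = 521 ≥ 394 + 29 = 423, the angle opposite QR is not acute, so the smallest enclosing circle has QR as diameter.
Centre = midpoint of QR = (-5.5, -2), r² = 521/4 = 130.25.
r = √(130.25) ≈ 11.41.

11.41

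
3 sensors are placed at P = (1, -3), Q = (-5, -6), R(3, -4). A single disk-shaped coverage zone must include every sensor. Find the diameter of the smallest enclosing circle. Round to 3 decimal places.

8.246

Side lengths²: PQ² = 45, PR² = 5, QR² = 68.
Since QR² = 68 ≥ 45 + 5 = 50, the angle opposite QR is not acute, so the smallest enclosing circle has QR as diameter.
Centre = midpoint of QR = (-1, -5), r² = 68/4 = 17.
Diameter = 2r = 2√17 ≈ 8.246.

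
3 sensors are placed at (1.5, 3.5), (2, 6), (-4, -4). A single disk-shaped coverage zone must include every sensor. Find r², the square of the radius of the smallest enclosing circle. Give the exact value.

34

Call the three points A, B, C in the order given.
Side lengths²: AB² = 6.5, AC² = 86.5, BC² = 136.
Since BC² = 136 ≥ 86.5 + 6.5 = 93, the angle opposite BC is not acute, so the smallest enclosing circle has BC as diameter.
Centre = midpoint of BC = (-1, 1), r² = 136/4 = 34.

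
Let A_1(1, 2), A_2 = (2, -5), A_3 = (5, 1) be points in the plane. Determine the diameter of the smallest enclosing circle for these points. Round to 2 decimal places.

Side lengths²: A_1A_2² = 50, A_1A_3² = 17, A_2A_3² = 45.
Since A_1A_2² = 50 < 45 + 17 = 62, the triangle is acute, so the smallest enclosing circle is the circumcircle.
Circumcentre = (41/18, -25/18), r² = 2125/162.
Diameter = 2r = 2√(2125/162) ≈ 7.24.

7.24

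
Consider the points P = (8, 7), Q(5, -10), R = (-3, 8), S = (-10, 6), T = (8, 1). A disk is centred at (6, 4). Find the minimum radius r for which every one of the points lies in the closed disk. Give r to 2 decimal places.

16.12

The required radius is the distance from (6, 4) to the farthest point.
Squared distances: 13, 197, 97, 260, 13.
Maximum is 260, attained at S.
r = √260 ≈ 16.12.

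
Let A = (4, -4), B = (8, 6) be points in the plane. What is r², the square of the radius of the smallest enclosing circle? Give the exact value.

29

The smallest circle enclosing two points has them as diameter endpoints.
Centre = midpoint = (6, 1); r² = |AB|²/4 = 116/4 = 29.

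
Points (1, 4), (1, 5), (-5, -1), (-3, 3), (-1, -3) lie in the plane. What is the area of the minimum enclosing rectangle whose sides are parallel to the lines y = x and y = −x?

In coordinates u = x + y, v = x − y the rectangle is axis-aligned; the map (x,y)→(u,v) scales areas by 2.
u-values: 5, 6, -6, 0, -4; range = 6 − (-6) = 12.
v-values: -3, -4, -4, -6, 2; range = 2 − (-6) = 8.
Area = (12 × 8) / 2 = 48.

48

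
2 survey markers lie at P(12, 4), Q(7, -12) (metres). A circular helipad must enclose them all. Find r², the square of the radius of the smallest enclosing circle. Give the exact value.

The smallest circle enclosing two points has them as diameter endpoints.
Centre = midpoint = (9.5, -4); r² = |PQ|²/4 = 281/4 = 70.25.

70.25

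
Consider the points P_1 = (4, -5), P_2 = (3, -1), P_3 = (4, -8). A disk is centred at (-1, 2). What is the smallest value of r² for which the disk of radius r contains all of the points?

125

The required radius is the distance from (-1, 2) to the farthest point.
Squared distances: 74, 25, 125.
Maximum is 125, attained at P_3.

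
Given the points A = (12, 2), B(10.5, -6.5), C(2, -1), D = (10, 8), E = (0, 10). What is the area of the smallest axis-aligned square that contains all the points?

The bounding box has width 12 and height 16.5.
An axis-aligned square enclosing the set must have side ≥ max(width, height).
So the minimum side is max(12, 16.5) = 16.5.
Area = 16.5² = 272.25.

272.25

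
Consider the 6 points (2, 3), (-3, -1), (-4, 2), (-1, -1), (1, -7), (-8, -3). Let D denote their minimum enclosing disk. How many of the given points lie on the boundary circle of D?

3

A smallest enclosing disk is always determined by at most three of the input points on its boundary.
The minimum enclosing circle is determined by three boundary points: (2, 3), (1, -7), (-8, -3).
Their circumcentre is (-189/94, -155/94) with r² = 166549/4418.
The farthest remaining point (-4, 2) is at distance² 76309/4418 ≤ 166549/4418.
The points at distance exactly r from the centre are (2, 3), (1, -7), (-8, -3) — 3 points.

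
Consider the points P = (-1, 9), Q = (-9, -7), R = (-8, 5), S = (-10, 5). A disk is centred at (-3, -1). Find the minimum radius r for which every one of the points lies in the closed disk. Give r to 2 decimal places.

The required radius is the distance from (-3, -1) to the farthest point.
Squared distances: 104, 72, 61, 85.
Maximum is 104, attained at P.
r = √104 ≈ 10.20.

10.20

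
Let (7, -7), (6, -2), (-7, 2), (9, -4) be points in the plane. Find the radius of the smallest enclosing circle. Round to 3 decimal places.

8.544

The farthest pair is (-7, 2)–(9, -4) with squared distance 292. The circle on this segment as diameter has centre (1, -1) and r² = 292/4 = 73.
Check (7, -7): distance² to centre = 72 ≤ 73, so it lies inside.
All remaining points lie in this disk, and no smaller disk contains both endpoints, so this is the minimum enclosing circle.
r = √73 ≈ 8.544.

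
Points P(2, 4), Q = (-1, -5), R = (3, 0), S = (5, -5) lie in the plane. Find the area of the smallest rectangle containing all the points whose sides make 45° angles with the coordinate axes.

72

In coordinates u = x + y, v = x − y the rectangle is axis-aligned; the map (x,y)→(u,v) scales areas by 2.
u-values: 6, -6, 3, 0; range = 6 − (-6) = 12.
v-values: -2, 4, 3, 10; range = 10 − (-2) = 12.
Area = (12 × 12) / 2 = 72.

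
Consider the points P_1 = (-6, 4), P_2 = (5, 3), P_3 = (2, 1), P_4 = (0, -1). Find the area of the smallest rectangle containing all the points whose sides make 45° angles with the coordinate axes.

60

In coordinates u = x + y, v = x − y the rectangle is axis-aligned; the map (x,y)→(u,v) scales areas by 2.
u-values: -2, 8, 3, -1; range = 8 − (-2) = 10.
v-values: -10, 2, 1, 1; range = 2 − (-10) = 12.
Area = (10 × 12) / 2 = 60.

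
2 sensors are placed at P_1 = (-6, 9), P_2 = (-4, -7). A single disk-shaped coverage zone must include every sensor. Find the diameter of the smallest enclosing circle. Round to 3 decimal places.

The smallest circle enclosing two points has them as diameter endpoints.
Centre = midpoint = (-5, 1); r² = |P_1P_2|²/4 = 260/4 = 65.
Diameter = 2r = 2√65 ≈ 16.125.

16.125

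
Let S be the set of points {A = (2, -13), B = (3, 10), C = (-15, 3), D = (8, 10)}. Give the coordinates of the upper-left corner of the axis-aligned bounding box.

x-range [-15, 8], y-range [-13, 10].
The upper-left corner is (-15, 10).

(-15, 10)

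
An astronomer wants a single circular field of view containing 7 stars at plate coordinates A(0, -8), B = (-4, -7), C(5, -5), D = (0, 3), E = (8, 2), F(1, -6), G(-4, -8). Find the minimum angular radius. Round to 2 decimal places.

The minimum enclosing circle of a finite set is fixed by two of the points (as a diameter) or three (as a circumcircle).
The farthest pair is E–G with squared distance 244. The circle on this segment as diameter has centre (2, -3) and r² = 244/4 = 61.
Check A: distance² to centre = 29 ≤ 61, so it lies inside.
All remaining points lie in this disk, and no smaller disk contains both endpoints, so this is the minimum enclosing circle.
r = √61 ≈ 7.81.

7.81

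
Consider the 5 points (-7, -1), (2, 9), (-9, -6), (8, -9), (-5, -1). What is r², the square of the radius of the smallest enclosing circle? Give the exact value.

128885/1152

The minimum enclosing circle of a finite set is fixed by two of the points (as a diameter) or three (as a circumcircle).
The minimum enclosing circle is determined by three boundary points: (2, 9), (-9, -6), (8, -9).
Their circumcentre is (0.5625, -71/48) with r² = 128885/1152.
The farthest remaining point (-7, -1) is at distance² 66149/1152 ≤ 128885/1152.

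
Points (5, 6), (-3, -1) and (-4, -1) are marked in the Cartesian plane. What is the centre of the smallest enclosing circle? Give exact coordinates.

Call the three points A, B, C in the order given.
Side lengths²: AB² = 113, AC² = 130, BC² = 1.
Since AC² = 130 ≥ 113 + 1 = 114, the angle opposite AC is not acute, so the smallest enclosing circle has AC as diameter.
Centre = midpoint of AC = (0.5, 2.5), r² = 130/4 = 32.5.
Centre = (0.5, 2.5).

(0.5, 2.5)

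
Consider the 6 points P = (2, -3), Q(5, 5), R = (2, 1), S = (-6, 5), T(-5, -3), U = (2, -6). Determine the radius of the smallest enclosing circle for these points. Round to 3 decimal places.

By Welzl's lemma the MEC is supported by two points (diametrically opposite) or three points (on a circumcircle).
The minimum enclosing circle is determined by three boundary points: Q, S, U.
Their circumcentre is (-0.5, 13/22) with r² = 12025/242.
The farthest remaining point T is at distance² 8021/242 ≤ 12025/242.
r = √(12025/242) ≈ 7.049.

7.049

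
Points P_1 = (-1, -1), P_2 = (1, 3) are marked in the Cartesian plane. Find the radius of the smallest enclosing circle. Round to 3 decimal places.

2.236

The smallest circle enclosing two points has them as diameter endpoints.
Centre = midpoint = (0, 1); r² = |P_1P_2|²/4 = 20/4 = 5.
r = √5 ≈ 2.236.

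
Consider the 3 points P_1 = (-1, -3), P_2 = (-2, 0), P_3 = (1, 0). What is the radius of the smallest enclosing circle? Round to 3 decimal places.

Side lengths²: P_1P_2² = 10, P_1P_3² = 13, P_2P_3² = 9.
Since P_1P_3² = 13 < 10 + 9 = 19, the triangle is acute, so the smallest enclosing circle is the circumcircle.
Circumcentre = (-0.5, -7/6), r² = 65/18.
r = √(65/18) ≈ 1.900.

1.900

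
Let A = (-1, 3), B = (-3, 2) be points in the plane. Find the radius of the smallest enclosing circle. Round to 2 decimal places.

The smallest circle enclosing two points has them as diameter endpoints.
Centre = midpoint = (-2, 2.5); r² = |AB|²/4 = 5/4 = 1.25.
r = √(1.25) ≈ 1.12.

1.12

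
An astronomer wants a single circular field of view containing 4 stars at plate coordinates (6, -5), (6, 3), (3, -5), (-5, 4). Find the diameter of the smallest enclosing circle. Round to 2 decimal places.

The minimum enclosing circle of a finite set is fixed by two of the points (as a diameter) or three (as a circumcircle).
The farthest pair is (6, -5)–(-5, 4) with squared distance 202. The circle on this segment as diameter has centre (0.5, -0.5) and r² = 202/4 = 50.5.
Check (6, 3): distance² to centre = 42.5 ≤ 50.5, so it lies inside.
All remaining points lie in this disk, and no smaller disk contains both endpoints, so this is the minimum enclosing circle.
Diameter = 2r = 2√(50.5) ≈ 14.21.

14.21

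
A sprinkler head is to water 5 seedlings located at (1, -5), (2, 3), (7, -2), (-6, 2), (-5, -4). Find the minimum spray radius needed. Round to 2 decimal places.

6.80

The minimum enclosing circle of a finite set is fixed by two of the points (as a diameter) or three (as a circumcircle).
The farthest pair is (7, -2)–(-6, 2) with squared distance 185. The circle on this segment as diameter has centre (0.5, 0) and r² = 185/4 = 46.25.
Check (1, -5): distance² to centre = 25.25 ≤ 46.25, so it lies inside.
All remaining points lie in this disk, and no smaller disk contains both endpoints, so this is the minimum enclosing circle.
r = √(46.25) ≈ 6.80.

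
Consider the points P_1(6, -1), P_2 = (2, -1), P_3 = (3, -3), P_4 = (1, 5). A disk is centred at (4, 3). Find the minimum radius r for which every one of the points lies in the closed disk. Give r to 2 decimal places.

6.08

The required radius is the distance from (4, 3) to the farthest point.
Squared distances: 20, 20, 37, 13.
Maximum is 37, attained at P_3.
r = √37 ≈ 6.08.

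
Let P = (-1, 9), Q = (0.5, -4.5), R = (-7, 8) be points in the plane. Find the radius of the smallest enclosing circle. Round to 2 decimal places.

7.30

Side lengths²: PQ² = 184.5, PR² = 37, QR² = 212.5.
Since QR² = 212.5 < 184.5 + 37 = 221.5, the triangle is acute, so the smallest enclosing circle is the circumcircle.
Circumcentre = (-32/11, 43/22), r² = 25789/484.
r = √(25789/484) ≈ 7.30.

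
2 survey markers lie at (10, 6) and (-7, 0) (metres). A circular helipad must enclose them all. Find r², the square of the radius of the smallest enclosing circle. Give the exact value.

81.25

The smallest circle enclosing two points has them as diameter endpoints.
Centre = midpoint = (1.5, 3); r² = |(10, 6)−(-7, 0)|²/4 = 325/4 = 81.25.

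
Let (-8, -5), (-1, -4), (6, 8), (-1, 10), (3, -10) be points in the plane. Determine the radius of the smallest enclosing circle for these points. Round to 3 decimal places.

10.199

A smallest enclosing disk is always determined by at most three of the input points on its boundary.
The minimum enclosing circle is determined by three boundary points: (-8, -5), (-1, 10), (3, -10).
Their circumcentre is (0.9, -0.02) with r² = 104.0104.
The farthest remaining point (6, 8) is at distance² 90.3304 ≤ 104.0104.
r = √(104.0104) ≈ 10.199.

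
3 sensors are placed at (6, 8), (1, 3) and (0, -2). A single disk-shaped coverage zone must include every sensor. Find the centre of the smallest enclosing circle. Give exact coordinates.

(3, 3)

Call the three points A, B, C in the order given.
Side lengths²: AB² = 50, AC² = 136, BC² = 26.
Since AC² = 136 ≥ 50 + 26 = 76, the angle opposite AC is not acute, so the smallest enclosing circle has AC as diameter.
Centre = midpoint of AC = (3, 3), r² = 136/4 = 34.
Centre = (3, 3).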